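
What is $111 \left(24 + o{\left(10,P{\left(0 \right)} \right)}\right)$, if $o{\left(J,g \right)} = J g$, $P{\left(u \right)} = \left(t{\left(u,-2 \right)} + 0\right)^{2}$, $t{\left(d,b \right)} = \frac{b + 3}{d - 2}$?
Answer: $\frac{5883}{2} \approx 2941.5$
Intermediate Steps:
$t{\left(d,b \right)} = \frac{3 + b}{-2 + d}$
$P{\left(u \right)} = \frac{1}{\left(-2 + u\right)^{2}}$ ($P{\left(u \right)} = \left(\frac{3 - 2}{-2 + u} + 0\right)^{2} = \left(\frac{1}{-2 + u} 1 + 0\right)^{2} = \left(\frac{1}{-2 + u} + 0\right)^{2} = \left(\frac{1}{-2 + u}\right)^{2} = \frac{1}{\left(-2 + u\right)^{2}}$)
$111 \left(24 + o{\left(10,P{\left(0 \right)} \right)}\right) = 111 \left(24 + \frac{10}{\left(-2 + 0\right)^{2}}\right) = 111 \left(24 + \frac{10}{4}\right) = 111 \left(24 + 10 \cdot \frac{1}{4}\right) = 111 \left(24 + \frac{5}{2}\right) = 111 \cdot \frac{53}{2} = \frac{5883}{2}$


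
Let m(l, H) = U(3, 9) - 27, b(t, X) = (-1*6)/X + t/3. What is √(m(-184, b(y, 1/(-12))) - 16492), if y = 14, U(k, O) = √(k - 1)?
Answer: √(-16519 + √2) ≈ 128.52*I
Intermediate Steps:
U(k, O) = √(-1 + k)
b(t, X) = -6/X + t/3 (b(t, X) = -6/X + t*(⅓) = -6/X + t/3)
m(l, H) = -27 + √2 (m(l, H) = √(-1 + 3) - 27 = √2 - 27 = -27 + √2)
√(m(-184, b(y, 1/(-12))) - 16492) = √((-27 + √2) - 16492) = √(-16519 + √2)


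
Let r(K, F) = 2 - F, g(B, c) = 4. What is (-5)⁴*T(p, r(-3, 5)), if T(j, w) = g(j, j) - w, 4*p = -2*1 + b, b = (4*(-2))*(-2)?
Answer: 4375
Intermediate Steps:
b = 16 (b = -8*(-2) = 16)
p = 7/2 (p = (-2*1 + 16)/4 = (-2 + 16)/4 = (¼)*14 = 7/2 ≈ 3.5000)
T(j, w) = 4 - w
(-5)⁴*T(p, r(-3, 5)) = (-5)⁴*(4 - (2 - 1*5)) = 625*(4 - (2 - 5)) = 625*(4 - 1*(-3)) = 625*(4 + 3) = 625*7 = 4375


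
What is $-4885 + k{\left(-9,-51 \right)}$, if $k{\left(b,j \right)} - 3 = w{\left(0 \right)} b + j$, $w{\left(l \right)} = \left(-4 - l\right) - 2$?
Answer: $-4879$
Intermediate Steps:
$w{\left(l \right)} = -6 - l$ ($w{\left(l \right)} = \left(-4 - l\right) - 2 = -6 - l$)
$k{\left(b,j \right)} = 3 + j - 6 b$ ($k{\left(b,j \right)} = 3 + \left(\left(-6 - 0\right) b + j\right) = 3 + \left(\left(-6 + 0\right) b + j\right) = 3 - \left(- j + 6 b\right) = 3 + j - 6 b$)
$-4885 + k{\left(-9,-51 \right)} = -4885 - -6 = -4885 + \left(3 - 51 + 54\right) = -4885 + 6 = -4879$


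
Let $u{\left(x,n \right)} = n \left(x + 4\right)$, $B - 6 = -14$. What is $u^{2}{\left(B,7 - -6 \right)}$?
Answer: $2704$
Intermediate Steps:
$B = -8$ ($B = 6 - 14 = -8$)
$u{\left(x,n \right)} = n \left(4 + x\right)$
$u^{2}{\left(B,7 - -6 \right)} = \left(\left(7 - -6\right) \left(4 - 8\right)\right)^{2} = \left(\left(7 + 6\right) \left(-4\right)\right)^{2} = \left(13 \left(-4\right)\right)^{2} = \left(-52\right)^{2} = 2704$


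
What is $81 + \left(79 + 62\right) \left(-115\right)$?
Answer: $-16134$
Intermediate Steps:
$81 + \left(79 + 62\right) \left(-115\right) = 81 + 141 \left(-115\right) = 81 - 16215 = -16134$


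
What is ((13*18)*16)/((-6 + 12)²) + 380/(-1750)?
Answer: 18162/175 ≈ 103.78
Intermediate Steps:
((13*18)*16)/((-6 + 12)²) + 380/(-1750) = (234*16)/(6²) + 380*(-1/1750) = 3744/36 - 38/175 = 3744*(1/36) - 38/175 = 104 - 38/175 = 18162/175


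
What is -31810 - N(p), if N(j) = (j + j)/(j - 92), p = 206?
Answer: -1813376/57 ≈ -31814.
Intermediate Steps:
N(j) = 2*j/(-92 + j) (N(j) = (2*j)/(-92 + j) = 2*j/(-92 + j))
-31810 - N(p) = -31810 - 2*206/(-92 + 206) = -31810 - 2*206/114 = -31810 - 1*206/57 = -31810 - 206/57 = -1813376/57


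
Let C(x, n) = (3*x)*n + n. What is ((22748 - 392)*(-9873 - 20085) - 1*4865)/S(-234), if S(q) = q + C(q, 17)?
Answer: 669745913/12151 ≈ 55119.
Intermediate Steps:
C(x, n) = n + 3*n*x (C(x, n) = 3*n*x + n = n + 3*n*x)
S(q) = 17 + 52*q (S(q) = q + 17*(1 + 3*q) = q + (17 + 51*q) = 17 + 52*q)
((22748 - 392)*(-9873 - 20085) - 1*4865)/S(-234) = ((22748 - 392)*(-9873 - 20085) - 1*4865)/(17 + 52*(-234)) = (22356*(-29958) - 4865)/(17 - 12168) = (-669741048 - 4865)/(-12151) = -669745913*(-1/12151) = 669745913/12151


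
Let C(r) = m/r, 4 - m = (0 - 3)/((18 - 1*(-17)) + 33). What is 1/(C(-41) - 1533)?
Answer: -2788/4274279 ≈ -0.00065227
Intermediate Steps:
m = 275/68 (m = 4 - (0 - 3)/((18 - 1*(-17)) + 33) = 4 - (-3)/((18 + 17) + 33) = 4 - (-3)/(35 + 33) = 4 - (-3)/68 = 4 - 1*(-3/68) = 4 + 3/68 = 275/68 ≈ 4.0441)
C(r) = 275/(68*r)
1/(C(-41) - 1533) = 1/((275/68)/(-41) - 1533) = 1/((275/68)*(-1/41) - 1533) = 1/(-275/2788 - 1533) = 1/(-4274279/2788) = -2788/4274279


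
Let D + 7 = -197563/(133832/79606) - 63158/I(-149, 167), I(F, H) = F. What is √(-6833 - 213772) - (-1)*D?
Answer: -1167519925921/9970484 + I*√220605 ≈ -1.171e+5 + 469.69*I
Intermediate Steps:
D = -1167519925921/9970484 (D = -7 + (-197563/(133832/79606) - 63158/(-149)) = -7 + (-197563/(133832*(1/79606)) - 63158*(-1/149)) = -7 + (-197563/66916/39803 + 63158/149) = -7 + (-197563*39803/66916 + 63158/149) = -7 + (-7863600089/66916 + 63158/149) = -7 - 1167450132533/9970484 = -1167519925921/9970484 ≈ -1.1710e+5)
√(-6833 - 213772) - (-1)*D = √(-6833 - 213772) - (-1)*(-1167519925921)/9970484 = √(-220605) - 1*1167519925921/9970484 = I*√220605 - 1167519925921/9970484 = -1167519925921/9970484 + I*√220605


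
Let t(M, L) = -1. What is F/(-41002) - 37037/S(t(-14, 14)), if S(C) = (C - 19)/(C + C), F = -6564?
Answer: -759262717/205010 ≈ -3703.5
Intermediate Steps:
S(C) = (-19 + C)/(2*C) (S(C) = (-19 + C)/((2*C)) = (-19 + C)*(1/(2*C)) = (-19 + C)/(2*C))
F/(-41002) - 37037/S(t(-14, 14)) = -6564/(-41002) - 37037*(-2/(-19 - 1)) = -6564*(-1/41002) - 37037/((½)*(-1)*(-20)) = 3282/20501 - 37037/10 = -759262717/205010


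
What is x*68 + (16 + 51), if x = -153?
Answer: -10337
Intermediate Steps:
x*68 + (16 + 51) = -153*68 + (16 + 51) = -10404 + 67 = -10337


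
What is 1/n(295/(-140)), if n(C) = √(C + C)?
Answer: -I*√826/59 ≈ -0.48712*I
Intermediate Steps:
n(C) = √2*√C (n(C) = √(2*C) = √2*√C)
1/n(295/(-140)) = 1/(√2*√(295/(-140))) = 1/(√2*√(295*(-1/140))) = 1/(√2*√(-59/28)) = 1/(√2*(I*√413/14)) = 1/(I*√826/14) = -I*√826/59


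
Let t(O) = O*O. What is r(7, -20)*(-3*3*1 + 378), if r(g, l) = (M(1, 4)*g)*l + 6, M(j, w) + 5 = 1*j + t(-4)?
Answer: -617706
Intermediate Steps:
t(O) = O²
M(j, w) = 11 + j (M(j, w) = -5 + (1*j + (-4)²) = -5 + (j + 16) = -5 + (16 + j) = 11 + j)
r(g, l) = 6 + 12*g*l (r(g, l) = ((11 + 1)*g)*l + 6 = (12*g)*l + 6 = 12*g*l + 6 = 6 + 12*g*l)
r(7, -20)*(-3*3*1 + 378) = (6 + 12*7*(-20))*(-3*3*1 + 378) = (6 - 1680)*(-9*1 + 378) = -1674*(-9 + 378) = -1674*369 = -617706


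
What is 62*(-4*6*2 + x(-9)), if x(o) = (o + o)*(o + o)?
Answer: 17112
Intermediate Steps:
x(o) = 4*o² (x(o) = (2*o)*(2*o) = 4*o²)
62*(-4*6*2 + x(-9)) = 62*(-4*6*2 + 4*(-9)²) = 62*(-24*2 + 4*81) = 62*(-48 + 324) = 62*276 = 17112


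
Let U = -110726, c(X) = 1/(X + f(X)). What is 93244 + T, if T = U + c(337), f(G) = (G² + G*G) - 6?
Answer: -3976613057/227469 ≈ -17482.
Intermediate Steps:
f(G) = -6 + 2*G² (f(G) = (G² + G²) - 6 = 2*G² - 6 = -6 + 2*G²)
c(X) = 1/(-6 + X + 2*X²) (c(X) = 1/(X + (-6 + 2*X²)) = 1/(-6 + X + 2*X²))
T = -25186732493/227469 (T = -110726 + 1/(-6 + 337 + 2*337²) = -110726 + 1/(-6 + 337 + 2*113569) = -110726 + 1/(-6 + 337 + 227138) = -110726 + 1/227469 = -25186732493/227469 ≈ -1.1073e+5)
93244 + T = 93244 - 25186732493/227469 = -3976613057/227469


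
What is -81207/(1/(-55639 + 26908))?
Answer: 2333158317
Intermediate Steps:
-81207/(1/(-55639 + 26908)) = -81207/(1/(-28731)) = -81207/(-1/28731) = -81207*(-28731) = 2333158317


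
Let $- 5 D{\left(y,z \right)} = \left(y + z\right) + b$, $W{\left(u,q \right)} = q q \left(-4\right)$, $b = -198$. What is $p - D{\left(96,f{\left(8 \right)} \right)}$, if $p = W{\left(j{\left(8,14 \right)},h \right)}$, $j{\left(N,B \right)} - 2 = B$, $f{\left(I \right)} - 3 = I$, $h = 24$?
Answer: $- \frac{11611}{5} \approx -2322.2$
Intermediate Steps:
$f{\left(I \right)} = 3 + I$
$j{\left(N,B \right)} = 2 + B$
$W{\left(u,q \right)} = - 4 q^{2}$ ($W{\left(u,q \right)} = q^{2} \left(-4\right) = - 4 q^{2}$)
$p = -2304$ ($p = - 4 \cdot 24^{2} = \left(-4\right) 576 = -2304$)
$D{\left(y,z \right)} = \frac{198}{5} - \frac{y}{5} - \frac{z}{5}$ ($D{\left(y,z \right)} = - \frac{\left(y + z\right) - 198}{5} = - \frac{-198 + y + z}{5} = \frac{198}{5} - \frac{y}{5} - \frac{z}{5}$)
$p - D{\left(96,f{\left(8 \right)} \right)} = -2304 - \left(\frac{198}{5} - \frac{96}{5} - \frac{3 + 8}{5}\right) = -2304 - \left(\frac{198}{5} - \frac{96}{5} - \frac{11}{5}\right) = -2304 - \frac{91}{5} = - \frac{11611}{5}$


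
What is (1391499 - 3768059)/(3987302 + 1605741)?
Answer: -2376560/5593043 ≈ -0.42491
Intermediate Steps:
(1391499 - 3768059)/(3987302 + 1605741) = -2376560/5593043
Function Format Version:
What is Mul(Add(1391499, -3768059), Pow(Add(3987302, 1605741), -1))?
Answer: Rational(-2376560, 5593043) ≈ -0.42491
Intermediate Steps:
Mul(Add(1391499, -3768059), Pow(Add(3987302, 1605741), -1)) = Mul(-2376560, Pow(5593043, -1)) = Mul(-2376560, Rational(1, 5593043)) = Rational(-2376560, 5593043)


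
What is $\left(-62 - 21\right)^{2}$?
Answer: $6889$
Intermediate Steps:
$\left(-62 - 21\right)^{2} = \left(-83\right)^{2} = 6889$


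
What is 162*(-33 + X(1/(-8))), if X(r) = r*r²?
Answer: -1368657/256 ≈ -5346.3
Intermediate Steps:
X(r) = r³
162*(-33 + X(1/(-8))) = 162*(-33 + (1/(-8))³) = 162*(-33 + (-⅛)³) = 162*(-33 - 1/512) = 162*(-16897/512) = -1368657/256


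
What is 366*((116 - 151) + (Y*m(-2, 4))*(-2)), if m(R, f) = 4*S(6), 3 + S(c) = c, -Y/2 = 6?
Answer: 92598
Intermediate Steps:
Y = -12 (Y = -2*6 = -12)
S(c) = -3 + c
m(R, f) = 12 (m(R, f) = 4*(-3 + 6) = 4*3 = 12)
366*((116 - 151) + (Y*m(-2, 4))*(-2)) = 366*((116 - 151) - 12*12*(-2)) = 366*(-35 - 144*(-2)) = 366*(-35 + 288) = 366*253 = 92598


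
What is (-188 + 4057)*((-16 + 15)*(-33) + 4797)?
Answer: 18687270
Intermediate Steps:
(-188 + 4057)*((-16 + 15)*(-33) + 4797) = 3869*(-1*(-33) + 4797) = 3869*(33 + 4797) = 3869*4830 = 18687270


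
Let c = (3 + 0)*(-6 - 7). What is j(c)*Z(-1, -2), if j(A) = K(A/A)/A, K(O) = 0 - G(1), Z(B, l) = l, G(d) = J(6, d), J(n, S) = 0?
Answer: 0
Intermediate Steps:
G(d) = 0
K(O) = 0 (K(O) = 0 - 1*0 = 0 + 0 = 0)
c = -39 (c = 3*(-13) = -39)
j(A) = 0 (j(A) = 0/A = 0)
j(c)*Z(-1, -2) = 0*(-2) = 0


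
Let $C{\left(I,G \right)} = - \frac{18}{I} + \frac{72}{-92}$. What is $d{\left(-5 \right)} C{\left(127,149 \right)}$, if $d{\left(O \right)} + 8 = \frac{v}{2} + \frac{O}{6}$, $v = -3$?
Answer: $\frac{27900}{2921} \approx 9.5515$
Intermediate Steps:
$d{\left(O \right)} = - \frac{19}{2} + \frac{O}{6}$ ($d{\left(O \right)} = -8 + \left(- \frac{3}{2} + \frac{O}{6}\right) = - \frac{19}{2} + \frac{O}{6}$)
$C{\left(I,G \right)} = - \frac{18}{23} - \frac{18}{I}$ ($C{\left(I,G \right)} = - \frac{18}{I} + 72 \left(- \frac{1}{92}\right) = - \frac{18}{I} - \frac{18}{23} = - \frac{18}{23} - \frac{18}{I}$)
$d{\left(-5 \right)} C{\left(127,149 \right)} = \left(- \frac{19}{2} + \frac{1}{6} \left(-5\right)\right) \left(- \frac{18}{23} - \frac{18}{127}\right) = \left(- \frac{19}{2} - \frac{5}{6}\right) \left(- \frac{18}{23} - \frac{18}{127}\right) = - \frac{31 \left(- \frac{18}{23} - \frac{18}{127}\right)}{3} = \left(- \frac{31}{3}\right) \left(- \frac{2700}{2921}\right) = \frac{27900}{2921}$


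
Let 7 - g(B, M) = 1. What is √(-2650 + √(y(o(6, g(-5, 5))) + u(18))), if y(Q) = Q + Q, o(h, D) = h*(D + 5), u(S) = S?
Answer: √(-2650 + 5*√6) ≈ 51.359*I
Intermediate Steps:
g(B, M) = 6 (g(B, M) = 7 - 1*1 = 7 - 1 = 6)
o(h, D) = h*(5 + D)
y(Q) = 2*Q
√(-2650 + √(y(o(6, g(-5, 5))) + u(18))) = √(-2650 + √(2*(6*(5 + 6)) + 18)) = √(-2650 + √(2*(6*11) + 18)) = √(-2650 + √(2*66 + 18)) = √(-2650 + √(132 + 18)) = √(-2650 + √150) = √(-2650 + 5*√6)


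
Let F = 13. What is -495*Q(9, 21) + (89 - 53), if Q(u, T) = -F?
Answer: 6471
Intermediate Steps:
Q(u, T) = -13 (Q(u, T) = -1*13 = -13)
-495*Q(9, 21) + (89 - 53) = -495*(-13) + (89 - 53) = 6435 + 36 = 6471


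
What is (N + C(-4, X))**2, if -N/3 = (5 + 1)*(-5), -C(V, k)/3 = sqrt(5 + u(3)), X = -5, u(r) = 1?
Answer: 8154 - 540*sqrt(6) ≈ 6831.3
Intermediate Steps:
C(V, k) = -3*sqrt(6) (C(V, k) = -3*sqrt(5 + 1) = -3*sqrt(6))
N = 90 (N = -3*(5 + 1)*(-5) = -18*(-5) = -3*(-30) = 90)
(N + C(-4, X))**2 = (90 - 3*sqrt(6))**2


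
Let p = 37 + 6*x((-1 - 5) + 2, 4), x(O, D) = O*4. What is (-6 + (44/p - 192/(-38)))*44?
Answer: -83512/1121 ≈ -74.498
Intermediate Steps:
x(O, D) = 4*O
p = -59 (p = 37 + 6*(4*((-1 - 5) + 2)) = 37 + 6*(4*(-6 + 2)) = 37 + 6*(4*(-4)) = 37 + 6*(-16) = 37 - 96 = -59)
(-6 + (44/p - 192/(-38)))*44 = (-6 + (44/(-59) - 192/(-38)))*44 = (-6 + (44*(-1/59) - 192*(-1/38)))*44 = (-6 + (-44/59 + 96/19))*44 = (-6 + 4828/1121)*44 = -1898/1121*44 = -83512/1121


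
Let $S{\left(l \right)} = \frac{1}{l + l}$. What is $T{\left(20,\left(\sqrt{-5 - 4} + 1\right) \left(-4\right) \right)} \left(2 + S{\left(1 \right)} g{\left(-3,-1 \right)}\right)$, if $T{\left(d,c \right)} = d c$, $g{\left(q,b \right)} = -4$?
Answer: $0$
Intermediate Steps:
$S{\left(l \right)} = \frac{1}{2 l}$
$T{\left(d,c \right)} = c d$
$T{\left(20,\left(\sqrt{-5 - 4} + 1\right) \left(-4\right) \right)} \left(2 + S{\left(1 \right)} g{\left(-3,-1 \right)}\right) = \left(\sqrt{-5 - 4} + 1\right) \left(-4\right) 20 \left(2 + \frac{1}{2 \cdot 1} \left(-4\right)\right) = \left(\sqrt{-9} + 1\right) \left(-4\right) 20 \left(2 + \frac{1}{2} \cdot 1 \left(-4\right)\right) = \left(3 i + 1\right) \left(-4\right) 20 \left(2 + \frac{1}{2} \left(-4\right)\right) = \left(1 + 3 i\right) \left(-4\right) 20 \left(2 - 2\right) = \left(-4 - 12 i\right) 20 \cdot 0 = \left(-80 - 240 i\right) 0 = 0$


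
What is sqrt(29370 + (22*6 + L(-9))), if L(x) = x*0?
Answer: 3*sqrt(3278) ≈ 171.76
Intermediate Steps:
L(x) = 0
sqrt(29370 + (22*6 + L(-9))) = sqrt(29370 + (22*6 + 0)) = sqrt(29370 + (132 + 0)) = sqrt(29370 + 132) = sqrt(29502) = 3*sqrt(3278)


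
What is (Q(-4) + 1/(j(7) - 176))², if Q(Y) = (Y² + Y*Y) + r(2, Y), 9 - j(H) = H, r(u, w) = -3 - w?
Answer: 32959081/30276 ≈ 1088.6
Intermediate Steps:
j(H) = 9 - H
Q(Y) = -3 - Y + 2*Y² (Q(Y) = (Y² + Y*Y) + (-3 - Y) = (Y² + Y²) + (-3 - Y) = 2*Y² + (-3 - Y) = -3 - Y + 2*Y²)
(Q(-4) + 1/(j(7) - 176))² = ((-3 - 1*(-4) + 2*(-4)²) + 1/((9 - 1*7) - 176))² = ((-3 + 4 + 2*16) + 1/((9 - 7) - 176))² = ((-3 + 4 + 32) + 1/(2 - 176))² = (33 + 1/(-174))² = (33 - 1/174)² = (5741/174)² = 32959081/30276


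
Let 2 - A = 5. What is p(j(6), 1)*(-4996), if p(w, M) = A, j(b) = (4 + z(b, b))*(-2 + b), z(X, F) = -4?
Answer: 14988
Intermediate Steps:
j(b) = 0 (j(b) = (4 - 4)*(-2 + b) = 0*(-2 + b) = 0)
A = -3 (A = 2 - 1*5 = 2 - 5 = -3)
p(w, M) = -3
p(j(6), 1)*(-4996) = -3*(-4996) = 14988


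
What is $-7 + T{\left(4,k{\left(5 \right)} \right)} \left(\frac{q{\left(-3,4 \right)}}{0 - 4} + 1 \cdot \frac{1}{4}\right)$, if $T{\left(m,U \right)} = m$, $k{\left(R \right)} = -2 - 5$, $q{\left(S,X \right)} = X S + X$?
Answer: $2$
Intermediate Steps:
$q{\left(S,X \right)} = X + S X$ ($q{\left(S,X \right)} = S X + X = X + S X$)
$k{\left(R \right)} = -7$ ($k{\left(R \right)} = -2 - 5 = -7$)
$-7 + T{\left(4,k{\left(5 \right)} \right)} \left(\frac{q{\left(-3,4 \right)}}{0 - 4} + 1 \cdot \frac{1}{4}\right) = -7 + 4 \left(\frac{4 \left(1 - 3\right)}{0 - 4} + 1 \cdot \frac{1}{4}\right) = -7 + 4 \left(\frac{4 \left(-2\right)}{0 - 4} + 1 \cdot \frac{1}{4}\right) = -7 + 4 \left(- \frac{8}{-4} + \frac{1}{4}\right) = -7 + 4 \left(\left(-8\right) \left(- \frac{1}{4}\right) + \frac{1}{4}\right) = -7 + 4 \left(2 + \frac{1}{4}\right) = -7 + 4 \cdot \frac{9}{4} = -7 + 9 = 2$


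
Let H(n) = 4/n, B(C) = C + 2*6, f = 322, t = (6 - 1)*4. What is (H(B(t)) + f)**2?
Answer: 6640929/64 ≈ 1.0376e+5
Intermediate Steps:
t = 20 (t = 5*4 = 20)
B(C) = 12 + C (B(C) = C + 12 = 12 + C)
(H(B(t)) + f)**2 = (4/(12 + 20) + 322)**2 = (4/32 + 322)**2 = (4*(1/32) + 322)**2 = (1/8 + 322)**2 = (2577/8)**2 = 6640929/64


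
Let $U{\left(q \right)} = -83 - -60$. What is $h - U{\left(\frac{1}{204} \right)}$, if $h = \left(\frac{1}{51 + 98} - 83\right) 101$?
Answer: $- \frac{1245539}{149} \approx -8359.3$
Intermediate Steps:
$U{\left(q \right)} = -23$ ($U{\left(q \right)} = -83 + 60 = -23$)
$h = - \frac{1248966}{149}$ ($h = \left(\frac{1}{149} - 83\right) 101 = \left(- \frac{12366}{149}\right) 101 = - \frac{1248966}{149} \approx -8382.3$)
$h - U{\left(\frac{1}{204} \right)} = - \frac{1248966}{149} - -23 = - \frac{1248966}{149} + 23 = - \frac{1245539}{149}$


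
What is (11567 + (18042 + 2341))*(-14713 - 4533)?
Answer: -614909700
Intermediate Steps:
(11567 + (18042 + 2341))*(-14713 - 4533) = (11567 + 20383)*(-19246) = 31950*(-19246) = -614909700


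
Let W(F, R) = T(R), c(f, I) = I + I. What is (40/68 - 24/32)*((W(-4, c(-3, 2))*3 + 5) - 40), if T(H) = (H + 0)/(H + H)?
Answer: 737/136 ≈ 5.4191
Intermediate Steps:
c(f, I) = 2*I
T(H) = 1/2 (T(H) = H/((2*H)) = H*(1/(2*H)) = 1/2)
W(F, R) = 1/2
(40/68 - 24/32)*((W(-4, c(-3, 2))*3 + 5) - 40) = (40/68 - 24/32)*(((1/2)*3 + 5) - 40) = (40*(1/68) - 24*1/32)*((3/2 + 5) - 40) = (10/17 - 3/4)*(13/2 - 40) = -11/68*(-67/2) = 737/136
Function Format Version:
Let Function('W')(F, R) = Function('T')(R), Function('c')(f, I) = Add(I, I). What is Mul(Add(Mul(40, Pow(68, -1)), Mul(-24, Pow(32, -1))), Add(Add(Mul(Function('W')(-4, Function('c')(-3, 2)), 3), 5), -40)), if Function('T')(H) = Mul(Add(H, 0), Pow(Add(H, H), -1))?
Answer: Rational(737, 136) ≈ 5.4191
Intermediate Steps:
Function('c')(f, I) = Mul(2, I)
Function('T')(H) = Rational(1, 2) (Function('T')(H) = Mul(H, Pow(Mul(2, H), -1)) = Mul(H, Mul(Rational(1, 2), Pow(H, -1))) = Rational(1, 2))
Function('W')(F, R) = Rational(1, 2)
Mul(Add(Mul(40, Pow(68, -1)), Mul(-24, Pow(32, -1))), Add(Add(Mul(Function('W')(-4, Function('c')(-3, 2)), 3), 5), -40)) = Mul(Add(Mul(40, Pow(68, -1)), Mul(-24, Pow(32, -1))), Add(Add(Mul(Rational(1, 2), 3), 5), -40)) = Mul(Add(Mul(40, Rational(1, 68)), Mul(-24, Rational(1, 32))), Add(Add(Rational(3, 2), 5), -40)) = Mul(Add(Rational(10, 17), Rational(-3, 4)), Add(Rational(13, 2), -40)) = Mul(Rational(-11, 68), Rational(-67, 2)) = Rational(737, 136)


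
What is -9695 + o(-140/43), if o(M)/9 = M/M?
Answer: -9686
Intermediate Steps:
o(M) = 9 (o(M) = 9*(M/M) = 9*1 = 9)
-9695 + o(-140/43) = -9695 + 9 = -9686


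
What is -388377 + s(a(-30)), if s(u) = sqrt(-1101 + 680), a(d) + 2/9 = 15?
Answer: -388377 + I*sqrt(421) ≈ -3.8838e+5 + 20.518*I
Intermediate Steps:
a(d) = 133/9 (a(d) = -2/9 + 15 = 133/9)
s(u) = I*sqrt(421) (s(u) = sqrt(-421) = I*sqrt(421))
-388377 + s(a(-30)) = -388377 + I*sqrt(421)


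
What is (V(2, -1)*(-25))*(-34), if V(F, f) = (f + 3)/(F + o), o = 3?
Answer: 340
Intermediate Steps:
V(F, f) = (3 + f)/(3 + F) (V(F, f) = (f + 3)/(F + 3) = (3 + f)/(3 + F))
(V(2, -1)*(-25))*(-34) = (((3 - 1)/(3 + 2))*(-25))*(-34) = ((2/5)*(-25))*(-34) = -10*(-34) = 340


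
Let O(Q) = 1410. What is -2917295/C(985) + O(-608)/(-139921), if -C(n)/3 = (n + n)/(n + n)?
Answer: 408190829465/419763 ≈ 9.7243e+5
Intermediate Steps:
C(n) = -3 (C(n) = -3*(n + n)/(n + n) = -3*2*n/(2*n) = -3*2*n*1/(2*n) = -3*1 = -3)
-2917295/C(985) + O(-608)/(-139921) = -2917295/(-3) + 1410/(-139921) = -2917295*(-⅓) + 1410*(-1/139921) = 2917295/3 - 1410/139921 = 408190829465/419763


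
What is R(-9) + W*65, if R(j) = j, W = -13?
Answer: -854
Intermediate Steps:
R(-9) + W*65 = -9 - 13*65 = -9 - 845 = -854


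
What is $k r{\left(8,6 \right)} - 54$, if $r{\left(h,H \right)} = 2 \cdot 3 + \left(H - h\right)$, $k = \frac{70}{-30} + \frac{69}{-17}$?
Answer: $- \frac{4058}{51} \approx -79.569$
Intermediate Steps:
$k = - \frac{326}{51}$ ($k = 70 \left(- \frac{1}{30}\right) + 69 \left(- \frac{1}{17}\right) = - \frac{7}{3} - \frac{69}{17} = - \frac{326}{51} \approx -6.3922$)
$r{\left(h,H \right)} = 6 + H - h$ ($r{\left(h,H \right)} = 6 + \left(H - h\right) = 6 + H - h$)
$k r{\left(8,6 \right)} - 54 = - \frac{326 \left(6 + 6 - 8\right)}{51} - 54 = \left(- \frac{326}{51}\right) 4 - 54 = - \frac{1304}{51} - 54 = - \frac{4058}{51}$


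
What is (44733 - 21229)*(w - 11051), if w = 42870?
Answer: 747873776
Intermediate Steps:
(44733 - 21229)*(w - 11051) = (44733 - 21229)*(42870 - 11051) = 23504*31819 = 747873776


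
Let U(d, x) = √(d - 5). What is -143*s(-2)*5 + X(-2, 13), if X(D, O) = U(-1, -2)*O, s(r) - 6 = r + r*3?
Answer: 1430 + 13*I*√6 ≈ 1430.0 + 31.843*I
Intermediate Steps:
U(d, x) = √(-5 + d)
s(r) = 6 + 4*r (s(r) = 6 + (r + r*3) = 6 + (r + 3*r) = 6 + 4*r)
X(D, O) = I*O*√6 (X(D, O) = √(-5 - 1)*O = √(-6)*O = (I*√6)*O = I*O*√6)
-143*s(-2)*5 + X(-2, 13) = -143*(6 + 4*(-2))*5 + I*13*√6 = -143*(6 - 8)*5 + 13*I*√6 = -(-286)*5 + 13*I*√6 = -143*(-10) + 13*I*√6 = 1430 + 13*I*√6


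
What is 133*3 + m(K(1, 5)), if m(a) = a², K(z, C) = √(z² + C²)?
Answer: 425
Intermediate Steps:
K(z, C) = √(C² + z²)
133*3 + m(K(1, 5)) = 133*3 + (√(5² + 1²))² = 399 + (√(25 + 1))² = 399 + (√26)² = 399 + 26 = 425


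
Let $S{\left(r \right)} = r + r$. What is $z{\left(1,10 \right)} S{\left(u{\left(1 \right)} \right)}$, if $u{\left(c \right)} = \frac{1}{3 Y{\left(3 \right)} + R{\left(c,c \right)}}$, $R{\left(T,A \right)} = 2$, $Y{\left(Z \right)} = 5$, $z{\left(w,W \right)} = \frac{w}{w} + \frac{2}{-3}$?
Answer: $\frac{2}{51} \approx 0.039216$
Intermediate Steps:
$z{\left(w,W \right)} = \frac{1}{3}$ ($z{\left(w,W \right)} = 1 + 2 \left(- \frac{1}{3}\right) = 1 - \frac{2}{3} = \frac{1}{3}$)
$u{\left(c \right)} = \frac{1}{17}$ ($u{\left(c \right)} = \frac{1}{3 \cdot 5 + 2} = \frac{1}{15 + 2} = \frac{1}{17}$)
$S{\left(r \right)} = 2 r$
$z{\left(1,10 \right)} S{\left(u{\left(1 \right)} \right)} = \frac{2 \cdot \frac{1}{17}}{3} = \frac{1}{3} \cdot \frac{2}{17} = \frac{2}{51}$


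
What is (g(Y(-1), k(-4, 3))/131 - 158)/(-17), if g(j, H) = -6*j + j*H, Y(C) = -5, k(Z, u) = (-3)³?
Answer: 20533/2227 ≈ 9.2200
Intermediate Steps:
k(Z, u) = -27
g(j, H) = -6*j + H*j
(g(Y(-1), k(-4, 3))/131 - 158)/(-17) = (-5*(-6 - 27)/131 - 158)/(-17) = -(-5*(-33)*(1/131) - 158)/17 = -(165*(1/131) - 158)/17 = -(165/131 - 158)/17 = -1/17*(-20533/131) = 20533/2227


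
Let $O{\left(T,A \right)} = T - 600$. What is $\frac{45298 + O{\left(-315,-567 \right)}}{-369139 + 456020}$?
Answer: $\frac{44383}{86881} \approx 0.51085$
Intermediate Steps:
$O{\left(T,A \right)} = -600 + T$
$\frac{45298 + O{\left(-315,-567 \right)}}{-369139 + 456020} = \frac{45298 - 915}{-369139 + 456020} = \frac{45298 - 915}{86881} = 44383 \cdot \frac{1}{86881} = \frac{44383}{86881}$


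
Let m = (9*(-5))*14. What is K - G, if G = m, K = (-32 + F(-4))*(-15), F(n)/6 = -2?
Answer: 1290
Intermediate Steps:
F(n) = -12 (F(n) = 6*(-2) = -12)
K = 660 (K = (-32 - 12)*(-15) = -44*(-15) = 660)
m = -630 (m = -45*14 = -630)
G = -630
K - G = 660 - 1*(-630) = 660 + 630 = 1290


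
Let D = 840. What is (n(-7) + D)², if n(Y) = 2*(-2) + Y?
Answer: 687241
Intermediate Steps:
n(Y) = -4 + Y
(n(-7) + D)² = ((-4 - 7) + 840)² = (-11 + 840)² = 829² = 687241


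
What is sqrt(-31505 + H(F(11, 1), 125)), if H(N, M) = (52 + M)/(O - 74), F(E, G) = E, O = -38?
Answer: I*sqrt(24701159)/28 ≈ 177.5*I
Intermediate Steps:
H(N, M) = -13/28 - M/112 (H(N, M) = (52 + M)/(-38 - 74) = (52 + M)/(-112) = (52 + M)*(-1/112) = -13/28 - M/112)
sqrt(-31505 + H(F(11, 1), 125)) = sqrt(-31505 + (-13/28 - 1/112*125)) = sqrt(-31505 + (-13/28 - 125/112)) = sqrt(-31505 - 177/112) = sqrt(-3528737/112) = I*sqrt(24701159)/28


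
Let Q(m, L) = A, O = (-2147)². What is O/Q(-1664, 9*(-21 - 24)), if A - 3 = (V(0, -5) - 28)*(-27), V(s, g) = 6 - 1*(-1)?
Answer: 242611/30 ≈ 8087.0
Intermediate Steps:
O = 4609609
V(s, g) = 7 (V(s, g) = 6 + 1 = 7)
A = 570 (A = 3 + (7 - 28)*(-27) = 3 - 21*(-27) = 3 + 567 = 570)
Q(m, L) = 570
O/Q(-1664, 9*(-21 - 24)) = 4609609/570 = 4609609*(1/570) = 242611/30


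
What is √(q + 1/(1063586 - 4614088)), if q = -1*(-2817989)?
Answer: √35523750959034749454/3550502 ≈ 1678.7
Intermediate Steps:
q = 2817989
√(q + 1/(1063586 - 4614088)) = √(2817989 + 1/(1063586 - 4614088)) = √(2817989 + 1/(-3550502)) = √(2817989 - 1/3550502) = √(10005275580477/3550502) = √35523750959034749454/3550502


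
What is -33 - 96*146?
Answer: -14049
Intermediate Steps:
-33 - 96*146 = -33 - 14016 = -14049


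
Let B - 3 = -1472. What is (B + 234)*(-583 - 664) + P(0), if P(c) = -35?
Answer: 1540010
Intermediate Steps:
B = -1469 (B = 3 - 1472 = -1469)
(B + 234)*(-583 - 664) + P(0) = (-1469 + 234)*(-583 - 664) - 35 = -1235*(-1247) - 35 = 1540045 - 35 = 1540010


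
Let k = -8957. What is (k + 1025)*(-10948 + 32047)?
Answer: -167357268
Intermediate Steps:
(k + 1025)*(-10948 + 32047) = (-8957 + 1025)*(-10948 + 32047) = -7932*21099 = -167357268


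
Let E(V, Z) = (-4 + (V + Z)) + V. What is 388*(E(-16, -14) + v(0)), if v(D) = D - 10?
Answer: -23280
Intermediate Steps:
E(V, Z) = -4 + Z + 2*V (E(V, Z) = (-4 + V + Z) + V = -4 + Z + 2*V)
v(D) = -10 + D
388*(E(-16, -14) + v(0)) = 388*((-4 - 14 + 2*(-16)) + (-10 + 0)) = 388*((-4 - 14 - 32) - 10) = 388*(-50 - 10) = 388*(-60) = -23280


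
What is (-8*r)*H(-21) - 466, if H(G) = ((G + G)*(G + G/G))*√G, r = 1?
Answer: -466 - 6720*I*√21 ≈ -466.0 - 30795.0*I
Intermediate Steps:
H(G) = 2*G^(3/2)*(1 + G) (H(G) = ((2*G)*(G + 1))*√G = ((2*G)*(1 + G))*√G = (2*G*(1 + G))*√G = 2*G^(3/2)*(1 + G))
(-8*r)*H(-21) - 466 = (-8*1)*(2*(-21)^(3/2)*(1 - 21)) - 466 = -16*(-21*I*√21)*(-20) - 466 = -6720*I*√21 - 466 = -466 - 6720*I*√21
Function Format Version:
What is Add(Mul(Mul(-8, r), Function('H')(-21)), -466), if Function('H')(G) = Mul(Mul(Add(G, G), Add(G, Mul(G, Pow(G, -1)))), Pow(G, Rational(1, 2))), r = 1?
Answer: Add(-466, Mul(-6720, I, Pow(21, Rational(1, 2)))) ≈ Add(-466.00, Mul(-30795., I))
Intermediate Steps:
Function('H')(G) = Mul(2, Pow(G, Rational(3, 2)), Add(1, G)) (Function('H')(G) = Mul(Mul(Mul(2, G), Add(G, 1)), Pow(G, Rational(1, 2))) = Mul(Mul(Mul(2, G), Add(1, G)), Pow(G, Rational(1, 2))) = Mul(Mul(2, G, Add(1, G)), Pow(G, Rational(1, 2))) = Mul(2, Pow(G, Rational(3, 2)), Add(1, G)))
Add(Mul(Mul(-8, r), Function('H')(-21)), -466) = Add(Mul(Mul(-8, 1), Mul(2, Pow(-21, Rational(3, 2)), Add(1, -21))), -466) = Add(Mul(-8, Mul(2, Mul(-21, I, Pow(21, Rational(1, 2))), -20)), -466) = Add(Mul(-8, Mul(840, I, Pow(21, Rational(1, 2)))), -466) = Add(Mul(-6720, I, Pow(21, Rational(1, 2))), -466) = Add(-466, Mul(-6720, I, Pow(21, Rational(1, 2))))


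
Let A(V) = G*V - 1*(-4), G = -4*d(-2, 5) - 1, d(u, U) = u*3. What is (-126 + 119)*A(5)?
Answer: -833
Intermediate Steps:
d(u, U) = 3*u
G = 23 (G = -12*(-2) - 1 = -4*(-6) - 1 = 24 - 1 = 23)
A(V) = 4 + 23*V (A(V) = 23*V - 1*(-4) = 23*V + 4 = 4 + 23*V)
(-126 + 119)*A(5) = (-126 + 119)*(4 + 23*5) = -7*(4 + 115) = -7*119 = -833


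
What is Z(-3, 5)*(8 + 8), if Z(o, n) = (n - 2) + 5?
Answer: 128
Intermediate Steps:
Z(o, n) = 3 + n (Z(o, n) = (-2 + n) + 5 = 3 + n)
Z(-3, 5)*(8 + 8) = (3 + 5)*(8 + 8) = 8*16 = 128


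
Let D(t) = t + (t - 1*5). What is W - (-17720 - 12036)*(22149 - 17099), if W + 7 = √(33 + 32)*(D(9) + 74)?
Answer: 150267793 + 87*√65 ≈ 1.5027e+8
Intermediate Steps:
D(t) = -5 + 2*t (D(t) = t + (t - 5) = t + (-5 + t) = -5 + 2*t)
W = -7 + 87*√65 (W = -7 + √(33 + 32)*((-5 + 2*9) + 74) = -7 + √65*((-5 + 18) + 74) = -7 + √65*(13 + 74) = -7 + √65*87 = -7 + 87*√65 ≈ 694.42)
W - (-17720 - 12036)*(22149 - 17099) = (-7 + 87*√65) - (-17720 - 12036)*(22149 - 17099) = (-7 + 87*√65) - (-29756)*5050 = (-7 + 87*√65) - 1*(-150267800) = (-7 + 87*√65) + 150267800 = 150267793 + 87*√65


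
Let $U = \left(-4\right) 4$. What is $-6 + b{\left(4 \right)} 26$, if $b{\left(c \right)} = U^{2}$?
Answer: $6650$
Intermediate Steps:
$U = -16$
$b{\left(c \right)} = 256$ ($b{\left(c \right)} = \left(-16\right)^{2} = 256$)
$-6 + b{\left(4 \right)} 26 = -6 + 256 \cdot 26 = -6 + 6656 = 6650$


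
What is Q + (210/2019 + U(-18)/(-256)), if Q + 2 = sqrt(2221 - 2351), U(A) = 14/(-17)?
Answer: -2771865/1464448 + I*sqrt(130) ≈ -1.8928 + 11.402*I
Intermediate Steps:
U(A) = -14/17 (U(A) = 14*(-1/17) = -14/17)
Q = -2 + I*sqrt(130) (Q = -2 + sqrt(2221 - 2351) = -2 + sqrt(-130) = -2 + I*sqrt(130) ≈ -2.0 + 11.402*I)
Q + (210/2019 + U(-18)/(-256)) = (-2 + I*sqrt(130)) + (210/2019 - 14/17/(-256)) = (-2 + I*sqrt(130)) + (210*(1/2019) - 14/17*(-1/256)) = (-2 + I*sqrt(130)) + (70/673 + 7/2176) = (-2 + I*sqrt(130)) + 157031/1464448 = -2771865/1464448 + I*sqrt(130)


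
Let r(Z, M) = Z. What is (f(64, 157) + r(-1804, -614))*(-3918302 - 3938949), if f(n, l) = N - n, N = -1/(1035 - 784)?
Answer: 3684021419119/251 ≈ 1.4677e+10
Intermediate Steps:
N = -1/251 ≈ -0.0039841
f(n, l) = -1/251 - n
(f(64, 157) + r(-1804, -614))*(-3918302 - 3938949) = ((-1/251 - 1*64) - 1804)*(-3918302 - 3938949) = ((-1/251 - 64) - 1804)*(-7857251) = (-16065/251 - 1804)*(-7857251) = -468869/251*(-7857251) = 3684021419119/251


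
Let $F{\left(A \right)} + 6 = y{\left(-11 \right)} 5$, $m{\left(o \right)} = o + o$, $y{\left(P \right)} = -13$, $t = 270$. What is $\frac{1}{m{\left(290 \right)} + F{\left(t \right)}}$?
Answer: $\frac{1}{509} \approx 0.0019646$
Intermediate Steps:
$m{\left(o \right)} = 2 o$
$F{\left(A \right)} = -71$ ($F{\left(A \right)} = -6 - 65 = -71$)
$\frac{1}{m{\left(290 \right)} + F{\left(t \right)}} = \frac{1}{2 \cdot 290 - 71} = \frac{1}{580 - 71} = \frac{1}{509}$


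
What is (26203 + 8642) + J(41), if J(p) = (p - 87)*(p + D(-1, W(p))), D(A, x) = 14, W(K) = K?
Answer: 32315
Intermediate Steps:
J(p) = (-87 + p)*(14 + p) (J(p) = (p - 87)*(p + 14) = (-87 + p)*(14 + p))
(26203 + 8642) + J(41) = (26203 + 8642) + (-1218 + 41² - 73*41) = 34845 + (-1218 + 1681 - 2993) = 34845 - 2530 = 32315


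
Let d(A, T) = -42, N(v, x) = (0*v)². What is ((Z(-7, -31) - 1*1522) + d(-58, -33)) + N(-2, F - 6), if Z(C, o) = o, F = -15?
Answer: -1595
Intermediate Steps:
N(v, x) = 0 (N(v, x) = 0² = 0)
((Z(-7, -31) - 1*1522) + d(-58, -33)) + N(-2, F - 6) = ((-31 - 1*1522) - 42) + 0 = ((-31 - 1522) - 42) + 0 = (-1553 - 42) + 0 = -1595 + 0 = -1595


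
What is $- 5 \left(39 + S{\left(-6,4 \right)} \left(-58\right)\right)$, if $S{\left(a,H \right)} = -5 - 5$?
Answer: $-3095$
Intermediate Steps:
$S{\left(a,H \right)} = -10$
$- 5 \left(39 + S{\left(-6,4 \right)} \left(-58\right)\right) = - 5 \left(39 - -580\right) = - 5 \left(39 + 580\right) = \left(-5\right) 619 = -3095$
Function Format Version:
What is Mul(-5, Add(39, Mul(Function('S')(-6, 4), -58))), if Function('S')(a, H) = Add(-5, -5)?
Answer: -3095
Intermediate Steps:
Function('S')(a, H) = -10
Mul(-5, Add(39, Mul(Function('S')(-6, 4), -58))) = Mul(-5, Add(39, Mul(-10, -58))) = Mul(-5, Add(39, 580)) = Mul(-5, 619) = -3095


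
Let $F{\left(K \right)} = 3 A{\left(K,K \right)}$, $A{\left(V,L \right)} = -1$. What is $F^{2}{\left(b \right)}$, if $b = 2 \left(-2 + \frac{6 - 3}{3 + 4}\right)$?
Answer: $9$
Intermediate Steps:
$b = - \frac{22}{7}$ ($b = 2 \left(-2 + \frac{3}{7}\right) = 2 \left(- \frac{11}{7}\right) = - \frac{22}{7} \approx -3.1429$)
$F{\left(K \right)} = -3$ ($F{\left(K \right)} = 3 \left(-1\right) = -3$)
$F^{2}{\left(b \right)} = \left(-3\right)^{2} = 9$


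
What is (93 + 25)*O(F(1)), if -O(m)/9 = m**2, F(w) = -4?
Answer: -16992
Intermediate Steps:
O(m) = -9*m**2
(93 + 25)*O(F(1)) = (93 + 25)*(-9*(-4)**2) = 118*(-9*16) = 118*(-144) = -16992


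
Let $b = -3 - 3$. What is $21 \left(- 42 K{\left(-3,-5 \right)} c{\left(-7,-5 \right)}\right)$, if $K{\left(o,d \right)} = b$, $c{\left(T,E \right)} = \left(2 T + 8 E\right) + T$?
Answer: $-322812$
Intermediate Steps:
$c{\left(T,E \right)} = 3 T + 8 E$
$b = -6$
$K{\left(o,d \right)} = -6$
$21 \left(- 42 K{\left(-3,-5 \right)} c{\left(-7,-5 \right)}\right) = 21 \left(- 42 \left(- 6 \left(3 \left(-7\right) + 8 \left(-5\right)\right)\right)\right) = 21 \left(- 42 \left(- 6 \left(-21 - 40\right)\right)\right) = 21 \left(- 42 \left(\left(-6\right) \left(-61\right)\right)\right) = 21 \left(\left(-42\right) 366\right) = 21 \left(-15372\right) = -322812$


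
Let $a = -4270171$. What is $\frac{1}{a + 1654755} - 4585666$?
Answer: $- \frac{11993424227057}{2615416} \approx -4.5857 \cdot 10^{6}$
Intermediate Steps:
$\frac{1}{a + 1654755} - 4585666 = \frac{1}{-4270171 + 1654755} - 4585666 = \frac{1}{-2615416} - 4585666 = - \frac{1}{2615416} - 4585666 = - \frac{11993424227057}{2615416}$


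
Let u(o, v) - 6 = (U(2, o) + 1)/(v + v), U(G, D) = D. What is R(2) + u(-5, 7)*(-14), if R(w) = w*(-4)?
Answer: -88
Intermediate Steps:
R(w) = -4*w
u(o, v) = 6 + (1 + o)/(2*v) (u(o, v) = 6 + (o + 1)/(v + v) = 6 + (1 + o)/((2*v)) = 6 + (1 + o)*(1/(2*v)) = 6 + (1 + o)/(2*v))
R(2) + u(-5, 7)*(-14) = -4*2 + ((½)*(1 - 5 + 12*7)/7)*(-14) = -8 + ((½)*(⅐)*(1 - 5 + 84))*(-14) = -8 + ((½)*(⅐)*80)*(-14) = -8 + (40/7)*(-14) = -8 - 80 = -88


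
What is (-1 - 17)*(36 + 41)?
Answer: -1386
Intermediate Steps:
(-1 - 17)*(36 + 41) = -18*77 = -1386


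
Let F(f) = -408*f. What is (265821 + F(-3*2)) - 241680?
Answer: 26589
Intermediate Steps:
(265821 + F(-3*2)) - 241680 = (265821 - (-1224)*2) - 241680 = (265821 - 408*(-6)) - 241680 = (265821 + 2448) - 241680 = 268269 - 241680 = 26589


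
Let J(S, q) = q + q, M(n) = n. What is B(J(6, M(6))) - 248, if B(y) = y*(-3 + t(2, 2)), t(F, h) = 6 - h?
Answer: -236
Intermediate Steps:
J(S, q) = 2*q
B(y) = y (B(y) = y*(-3 + (6 - 1*2)) = y*(-3 + (6 - 2)) = y*(-3 + 4) = y*1 = y)
B(J(6, M(6))) - 248 = 2*6 - 248 = 12 - 248 = -236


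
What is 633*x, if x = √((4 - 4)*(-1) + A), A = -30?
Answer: 633*I*√30 ≈ 3467.1*I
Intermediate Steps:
x = I*√30 (x = √((4 - 4)*(-1) - 30) = √(0*(-1) - 30) = √(0 - 30) = √(-30) = I*√30 ≈ 5.4772*I)
633*x = 633*(I*√30) = 633*I*√30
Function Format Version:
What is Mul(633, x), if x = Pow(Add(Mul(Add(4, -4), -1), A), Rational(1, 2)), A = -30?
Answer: Mul(633, I, Pow(30, Rational(1, 2))) ≈ Mul(3467.1, I)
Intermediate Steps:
x = Mul(I, Pow(30, Rational(1, 2))) (x = Pow(Add(Mul(Add(4, -4), -1), -30), Rational(1, 2)) = Pow(Add(Mul(0, -1), -30), Rational(1, 2)) = Pow(Add(0, -30), Rational(1, 2)) = Pow(-30, Rational(1, 2)) = Mul(I, Pow(30, Rational(1, 2))) ≈ Mul(5.4772, I))
Mul(633, x) = Mul(633, Mul(I, Pow(30, Rational(1, 2)))) = Mul(633, I, Pow(30, Rational(1, 2)))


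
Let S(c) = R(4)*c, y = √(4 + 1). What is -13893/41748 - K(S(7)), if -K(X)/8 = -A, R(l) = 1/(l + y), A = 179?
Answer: -19932343/13916 ≈ -1432.3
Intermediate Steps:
y = √5 ≈ 2.2361
R(l) = 1/(l + √5)
S(c) = c/(4 + √5)
K(X) = 1432 (K(X) = -(-8)*179 = -8*(-179) = 1432)
-13893/41748 - K(S(7)) = -13893/41748 - 1*1432 = -13893*1/41748 - 1432 = -4631/13916 - 1432 = -19932343/13916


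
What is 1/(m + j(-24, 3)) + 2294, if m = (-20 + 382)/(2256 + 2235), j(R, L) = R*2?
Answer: 493678073/215206 ≈ 2294.0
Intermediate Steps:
j(R, L) = 2*R
m = 362/4491 ≈ 0.080606
1/(m + j(-24, 3)) + 2294 = 1/(362/4491 + 2*(-24)) + 2294 = 1/(362/4491 - 48) + 2294 = 1/(-215206/4491) + 2294 = -4491/215206 + 2294 = 493678073/215206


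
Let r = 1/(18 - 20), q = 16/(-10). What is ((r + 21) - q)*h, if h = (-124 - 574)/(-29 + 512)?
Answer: -77129/2415 ≈ -31.937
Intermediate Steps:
q = -8/5 (q = 16*(-⅒) = -8/5 ≈ -1.6000)
h = -698/483 ≈ -1.4451
r = -½ (r = 1/(-2) = -½ ≈ -0.50000)
((r + 21) - q)*h = ((-½ + 21) - 1*(-8/5))*(-698/483) = (41/2 + 8/5)*(-698/483) = (221/10)*(-698/483) = -77129/2415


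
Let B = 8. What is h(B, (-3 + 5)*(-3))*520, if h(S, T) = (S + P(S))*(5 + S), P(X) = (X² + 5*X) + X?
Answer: 811200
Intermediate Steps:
P(X) = X² + 6*X
h(S, T) = (5 + S)*(S + S*(6 + S)) (h(S, T) = (S + S*(6 + S))*(5 + S) = (5 + S)*(S + S*(6 + S)))
h(B, (-3 + 5)*(-3))*520 = (8*(35 + 8² + 12*8))*520 = (8*(35 + 64 + 96))*520 = (8*195)*520 = 1560*520 = 811200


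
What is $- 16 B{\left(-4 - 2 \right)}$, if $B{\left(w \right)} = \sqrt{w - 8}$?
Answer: $- 16 i \sqrt{14} \approx - 59.867 i$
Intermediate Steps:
$B{\left(w \right)} = \sqrt{-8 + w}$
$- 16 B{\left(-4 - 2 \right)} = - 16 \sqrt{-8 - 6} = - 16 \sqrt{-14} = - 16 i \sqrt{14}$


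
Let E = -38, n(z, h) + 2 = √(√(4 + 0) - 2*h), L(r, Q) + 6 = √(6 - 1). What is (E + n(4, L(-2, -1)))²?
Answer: (40 - √2*√(7 - √5))² ≈ 1362.6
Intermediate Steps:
L(r, Q) = -6 + √5 (L(r, Q) = -6 + √(6 - 1) = -6 + √5)
n(z, h) = -2 + √(2 - 2*h) (n(z, h) = -2 + √(√(4 + 0) - 2*h) = -2 + √(√4 - 2*h) = -2 + √(2 - 2*h))
(E + n(4, L(-2, -1)))² = (-38 + (-2 + √(2 - 2*(-6 + √5))))² = (-38 + (-2 + √(2 + (12 - 2*√5))))² = (-38 + (-2 + √(14 - 2*√5)))² = (-40 + √(14 - 2*√5))²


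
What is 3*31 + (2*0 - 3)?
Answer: 90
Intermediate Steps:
3*31 + (2*0 - 3) = 93 + (0 - 3) = 93 - 3 = 90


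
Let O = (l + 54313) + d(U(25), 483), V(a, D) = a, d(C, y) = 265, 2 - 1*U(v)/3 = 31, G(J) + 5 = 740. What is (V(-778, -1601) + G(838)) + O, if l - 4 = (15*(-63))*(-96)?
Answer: 145259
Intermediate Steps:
G(J) = 735 (G(J) = -5 + 740 = 735)
U(v) = -87 (U(v) = 6 - 3*31 = 6 - 93 = -87)
l = 90724 (l = 4 + (15*(-63))*(-96) = 4 - 945*(-96) = 4 + 90720 = 90724)
O = 145302 (O = (90724 + 54313) + 265 = 145037 + 265 = 145302)
(V(-778, -1601) + G(838)) + O = (-778 + 735) + 145302 = -43 + 145302 = 145259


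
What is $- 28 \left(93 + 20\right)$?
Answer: $-3164$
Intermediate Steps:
$- 28 \left(93 + 20\right) = \left(-28\right) 113 = -3164$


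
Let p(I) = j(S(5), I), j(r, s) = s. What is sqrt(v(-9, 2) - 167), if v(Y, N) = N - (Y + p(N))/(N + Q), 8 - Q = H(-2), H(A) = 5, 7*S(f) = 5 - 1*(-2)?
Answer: I*sqrt(4090)/5 ≈ 12.791*I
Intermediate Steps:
S(f) = 1 (S(f) = (5 - 1*(-2))/7 = (5 + 2)/7 = (1/7)*7 = 1)
Q = 3 (Q = 8 - 1*5 = 8 - 5 = 3)
p(I) = I
v(Y, N) = N - (N + Y)/(3 + N) (v(Y, N) = N - (Y + N)/(N + 3) = N - (N + Y)/(3 + N))
sqrt(v(-9, 2) - 167) = sqrt((2**2 - 1*(-9) + 2*2)/(3 + 2) - 167) = sqrt((4 + 9 + 4)/5 - 167) = sqrt((1/5)*17 - 167) = sqrt(17/5 - 167) = sqrt(-818/5) = I*sqrt(4090)/5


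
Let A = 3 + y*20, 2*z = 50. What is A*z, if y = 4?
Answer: 2075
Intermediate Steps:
z = 25 (z = (½)*50 = 25)
A = 83 (A = 3 + 4*20 = 3 + 80 = 83)
A*z = 83*25 = 2075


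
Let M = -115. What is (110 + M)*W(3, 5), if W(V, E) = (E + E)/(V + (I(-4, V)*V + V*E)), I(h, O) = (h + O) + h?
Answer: -50/3 ≈ -16.667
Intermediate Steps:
I(h, O) = O + 2*h (I(h, O) = (O + h) + h = O + 2*h)
W(V, E) = 2*E/(V + E*V + V*(-8 + V)) (W(V, E) = (E + E)/(V + ((V + 2*(-4))*V + V*E)) = (2*E)/(V + ((V - 8)*V + E*V)) = (2*E)/(V + ((-8 + V)*V + E*V)) = (2*E)/(V + (V*(-8 + V) + E*V)) = (2*E)/(V + (E*V + V*(-8 + V))) = (2*E)/(V + E*V + V*(-8 + V)) = 2*E/(V + E*V + V*(-8 + V)))
(110 + M)*W(3, 5) = (110 - 115)*(2*5/(3*(-7 + 5 + 3))) = -10*5/(3*1) = -10*5/3 = -5*10/3 = -50/3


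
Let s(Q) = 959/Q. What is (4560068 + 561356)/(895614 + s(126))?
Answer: 13169376/2303027 ≈ 5.7183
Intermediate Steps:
(4560068 + 561356)/(895614 + s(126)) = (4560068 + 561356)/(895614 + 959/126) = 5121424/(895614 + 959*(1/126)) = 5121424/(895614 + 137/18) = 5121424/(16121189/18) = 5121424*(18/16121189) = 13169376/2303027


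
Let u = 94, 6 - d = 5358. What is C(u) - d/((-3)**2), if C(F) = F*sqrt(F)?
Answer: 1784/3 + 94*sqrt(94) ≈ 1506.0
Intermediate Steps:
d = -5352 (d = 6 - 1*5358 = 6 - 5358 = -5352)
C(F) = F**(3/2)
C(u) - d/((-3)**2) = 94**(3/2) - (-5352)/((-3)**2) = 94*sqrt(94) - (-5352)/9 = 94*sqrt(94) - 1*(-1784/3) = 94*sqrt(94) + 1784/3 = 1784/3 + 94*sqrt(94)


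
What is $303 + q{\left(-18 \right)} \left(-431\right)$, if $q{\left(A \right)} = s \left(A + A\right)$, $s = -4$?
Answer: $-61761$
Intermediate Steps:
$q{\left(A \right)} = - 8 A$ ($q{\left(A \right)} = - 4 \left(A + A\right) = - 4 \cdot 2 A = - 8 A$)
$303 + q{\left(-18 \right)} \left(-431\right) = 303 + \left(-8\right) \left(-18\right) \left(-431\right) = 303 + 144 \left(-431\right) = 303 - 62064 = -61761$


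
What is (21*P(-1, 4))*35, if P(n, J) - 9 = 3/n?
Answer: 4410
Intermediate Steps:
P(n, J) = 9 + 3/n
(21*P(-1, 4))*35 = (21*(9 + 3/(-1)))*35 = (21*(9 + 3*(-1)))*35 = (21*(9 - 3))*35 = (21*6)*35 = 126*35 = 4410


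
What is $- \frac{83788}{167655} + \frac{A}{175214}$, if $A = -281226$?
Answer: $- \frac{30914887831}{14687751585} \approx -2.1048$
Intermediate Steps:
$- \frac{83788}{167655} + \frac{A}{175214} = - \frac{83788}{167655} - \frac{281226}{175214} = \left(-83788\right) \frac{1}{167655} - \frac{140613}{87607} = - \frac{83788}{167655} - \frac{140613}{87607} = - \frac{30914887831}{14687751585}$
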